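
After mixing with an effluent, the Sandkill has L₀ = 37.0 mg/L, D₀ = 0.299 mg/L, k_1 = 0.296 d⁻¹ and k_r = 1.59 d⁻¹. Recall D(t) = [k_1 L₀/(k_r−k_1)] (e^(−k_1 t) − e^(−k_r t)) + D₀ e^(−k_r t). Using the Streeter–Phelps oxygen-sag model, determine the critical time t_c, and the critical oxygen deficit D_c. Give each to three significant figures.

t_c ≈ 1.27 d; D_c ≈ 4.73 mg/L

t_c = [1/(k_r−k_1)] ln[(k_r/k_1)(1 − D₀(k_r−k_1)/(k_1 L₀))]
= [1/(1.59−0.296)] ln[(1.59/0.296)(1 − 0.299×1.294/(0.296×37.0))]
= (1/1.294) ln[5.372 × 0.9647] = 0.7728 × ln(5.182) = 0.7728 × 1.645 = 1.271 d.
D_c = (k_1/k_r) L₀ e^(−k_1 t_c) = (0.296/1.59) × 37.0 × e^(−0.296×1.271) = 0.1862 × 37.0 × 0.6864 = 4.728 mg/L.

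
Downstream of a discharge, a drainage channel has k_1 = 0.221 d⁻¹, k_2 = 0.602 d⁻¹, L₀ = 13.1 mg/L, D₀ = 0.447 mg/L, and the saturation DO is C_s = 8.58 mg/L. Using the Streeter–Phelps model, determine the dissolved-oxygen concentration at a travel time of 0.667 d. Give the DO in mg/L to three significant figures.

DO ≈ 6.81 mg/L

k_1 L₀/(k_2−k_1) = 0.221×13.1/(0.602−0.221) = 2.895/0.3810 = 7.599 mg/L.
e^(−k_1 t) = e^(−0.221×0.6670) = 0.8629; e^(−k_2 t) = e^(−0.602×0.6670) = 0.6693.
D = 7.599 × (0.8629 − 0.6693) + 0.447 × 0.6693 = 1.471 + 0.2992 = 1.771 mg/L.
DO = C_s − D = 8.58 − 1.771 = 6.809 mg/L.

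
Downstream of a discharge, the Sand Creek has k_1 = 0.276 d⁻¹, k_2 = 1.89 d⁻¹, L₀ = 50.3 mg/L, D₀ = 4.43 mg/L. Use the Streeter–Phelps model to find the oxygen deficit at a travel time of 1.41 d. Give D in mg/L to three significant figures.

D ≈ 5.54 mg/L

k_1 L₀/(k_2−k_1) = 0.276×50.3/(1.89−0.276) = 13.88/1.614 = 8.601 mg/L.
e^(−k_1 t) = e^(−0.276×1.410) = 0.6776; e^(−k_2 t) = e^(−1.89×1.410) = 0.06961.
D = 8.601 × (0.6776 − 0.06961) + 4.43 × 0.06961 = 5.230 + 0.3084 = 5.538 mg/L.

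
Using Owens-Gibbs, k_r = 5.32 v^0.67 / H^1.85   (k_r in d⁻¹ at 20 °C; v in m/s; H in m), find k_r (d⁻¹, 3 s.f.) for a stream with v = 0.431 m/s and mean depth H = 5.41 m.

k_r ≈ 0.133 d⁻¹

k_r = 5.32 × 0.431^0.67 / 5.41^1.85 = 5.32 × 0.5690 / 22.72 = 0.1332 d⁻¹.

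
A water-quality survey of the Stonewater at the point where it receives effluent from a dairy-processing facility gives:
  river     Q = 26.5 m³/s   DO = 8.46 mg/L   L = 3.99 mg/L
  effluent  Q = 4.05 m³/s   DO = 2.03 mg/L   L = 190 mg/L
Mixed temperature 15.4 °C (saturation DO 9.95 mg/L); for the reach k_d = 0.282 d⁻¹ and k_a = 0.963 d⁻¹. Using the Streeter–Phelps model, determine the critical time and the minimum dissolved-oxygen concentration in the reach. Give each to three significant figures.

Mixed DO = (26.5×8.46 + 4.05×2.03)/(26.5+4.05) = 232.4/30.55 = 7.608 mg/L.
Mixed L₀ = (26.5×3.99 + 4.05×190)/(30.55) = 875.2/30.55 = 28.65 mg/L.
Initial deficit D₀ = C_s − DO₀ = 9.95 − 7.608 = 2.342 mg/L.
t_c = (1/0.6810) ln[(0.963/0.282)(1 − 2.342×0.6810/(0.282×28.65))] = 1.468 × ln(2.741) = 1.480 d.
D_c = (0.282/0.963) × 28.65 × e^(−0.282×1.480) = 0.2928 × 28.65 × 0.6587 = 5.526 mg/L.
Minimum DO = 9.95 − 5.526 = 4.424 mg/L.

t_c ≈ 1.48 d; minimum DO ≈ 4.42 mg/L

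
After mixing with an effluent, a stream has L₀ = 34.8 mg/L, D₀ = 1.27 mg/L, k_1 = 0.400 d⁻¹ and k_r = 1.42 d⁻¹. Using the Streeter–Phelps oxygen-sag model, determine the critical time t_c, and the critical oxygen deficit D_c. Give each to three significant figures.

t_c ≈ 1.15 d; D_c ≈ 6.20 mg/L

With k_r/k_1 = 3.550 and 1 − D₀(k_r−k_1)/(k_1 L₀) = 0.9069,
t_c = ln(3.550 × 0.9069) / (1.42 − 0.400) = ln(3.220) / 1.020 = 1.169/1.020 = 1.146 d.
D_c = (k_1/k_r) L₀ e^(−k_1 t_c) = (0.400/1.42) × 34.8 × e^(−0.400×1.146) = 0.2817 × 34.8 × 0.6322 = 6.197 mg/L.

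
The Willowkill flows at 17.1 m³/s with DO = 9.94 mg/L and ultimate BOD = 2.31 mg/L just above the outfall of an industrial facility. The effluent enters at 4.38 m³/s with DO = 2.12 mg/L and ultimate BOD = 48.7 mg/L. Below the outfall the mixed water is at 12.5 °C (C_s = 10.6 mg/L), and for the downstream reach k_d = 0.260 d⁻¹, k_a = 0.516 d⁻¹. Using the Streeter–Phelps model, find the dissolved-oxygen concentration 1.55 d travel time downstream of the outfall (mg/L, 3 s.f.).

DO ≈ 6.97 mg/L

Mixed DO = (17.1×9.94 + 4.38×2.12)/(17.1+4.38) = 179.3/21.48 = 8.345 mg/L.
Mixed L₀ = (17.1×2.31 + 4.38×48.7)/(21.48) = 252.8/21.48 = 11.77 mg/L.
Initial deficit D₀ = C_s − DO₀ = 10.6 − 8.345 = 2.255 mg/L.
D(1.55) = [0.260×11.77/(0.516−0.260)](e^(−0.260×1.55) − e^(−0.516×1.55)) + 2.255 e^(−0.516×1.55)
= 11.95 × (0.6683 − 0.4494) + 2.255 × 0.4494 = 3.630 mg/L.
DO = 10.6 − 3.630 = 6.970 mg/L.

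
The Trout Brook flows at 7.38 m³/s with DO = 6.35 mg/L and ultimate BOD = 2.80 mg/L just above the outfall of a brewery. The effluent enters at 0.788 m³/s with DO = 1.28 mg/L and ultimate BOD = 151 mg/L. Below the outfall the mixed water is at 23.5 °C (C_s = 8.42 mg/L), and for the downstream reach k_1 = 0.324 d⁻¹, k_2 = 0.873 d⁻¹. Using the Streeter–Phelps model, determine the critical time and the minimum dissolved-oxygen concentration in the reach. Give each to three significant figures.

t_c ≈ 1.27 d; minimum DO ≈ 4.22 mg/L

Mixed DO = (7.38×6.35 + 0.788×1.28)/(7.38+0.788) = 47.87/8.168 = 5.861 mg/L.
Mixed L₀ = (7.38×2.80 + 0.788×151)/(8.168) = 139.7/8.168 = 17.10 mg/L.
Initial deficit D₀ = C_s − DO₀ = 8.42 − 5.861 = 2.559 mg/L.
t_c = (1/0.5490) ln[(0.873/0.324)(1 − 2.559×0.5490/(0.324×17.10))] = 1.821 × ln(2.011) = 1.273 d.
D_c = (0.324/0.873) × 17.10 × e^(−0.324×1.273) = 0.3711 × 17.10 × 0.6621 = 4.201 mg/L.
Minimum DO = 8.42 − 4.201 = 4.219 mg/L.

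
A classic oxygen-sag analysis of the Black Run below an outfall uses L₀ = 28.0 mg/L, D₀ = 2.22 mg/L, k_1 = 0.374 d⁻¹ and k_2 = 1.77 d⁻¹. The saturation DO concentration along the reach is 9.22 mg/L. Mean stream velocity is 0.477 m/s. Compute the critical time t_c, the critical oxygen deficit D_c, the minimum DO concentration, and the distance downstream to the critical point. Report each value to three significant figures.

t_c = [1/(k_2−k_1)] ln[(k_2/k_1)(1 − D₀(k_2−k_1)/(k_1 L₀))]
= [1/(1.77−0.374)] ln[(1.77/0.374)(1 − 2.22×1.396/(0.374×28.0))]
= (1/1.396) ln[4.733 × 0.7041] = 0.7163 × ln(3.332) = 0.7163 × 1.204 = 0.8622 d.
D_c = (k_1/k_2) L₀ e^(−k_1 t_c) = (0.374/1.77) × 28.0 × e^(−0.374×0.8622) = 0.2113 × 28.0 × 0.7244 = 4.286 mg/L.
Minimum DO = C_s − D_c = 9.22 − 4.286 = 4.934 mg/L.
x_c = v t_c = 0.477 m/s × 0.8622 d × 86400 s/d = 35530 m ≈ 35.5 km.

t_c ≈ 0.862 d; D_c ≈ 4.29 mg/L; min DO ≈ 4.93 mg/L; x_c ≈ 35.5 km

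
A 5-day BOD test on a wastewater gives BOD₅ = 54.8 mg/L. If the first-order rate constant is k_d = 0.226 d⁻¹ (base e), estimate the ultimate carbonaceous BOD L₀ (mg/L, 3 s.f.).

BOD₅ = L₀(1 − e^(−5k_d)) ⇒ L₀ = BOD₅ / (1 − e^(−5×0.226))
= 54.8 / (1 − 0.3230) = 54.8 / 0.6770 = 80.95 mg/L.

L₀ ≈ 80.9 mg/L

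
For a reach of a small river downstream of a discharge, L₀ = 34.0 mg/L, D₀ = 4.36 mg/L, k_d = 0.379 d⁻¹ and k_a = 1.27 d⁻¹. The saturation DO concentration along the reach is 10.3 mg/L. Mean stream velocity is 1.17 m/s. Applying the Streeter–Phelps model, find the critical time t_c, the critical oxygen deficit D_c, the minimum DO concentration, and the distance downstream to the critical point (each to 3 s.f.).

At the critical point dD/dt = 0, so k_d L₀ e^(−k_d t) = k_a D. Substituting D(t) from the Streeter–Phelps equation and solving for t gives
t_c = ln[(k_a/k_d)(1 − D₀(k_a−k_d)/(k_d L₀))] / (k_a−k_d).
Here k_a−k_d = 0.8910 d⁻¹ and 1 − D₀(k_a−k_d)/(k_d L₀) = 1 − 4.36×0.8910/(0.379×34.0) = 0.6985, so
t_c = ln(3.351 × 0.6985) / 0.8910 = 0.8505 / 0.8910 = 0.9545 d.
D_c = (k_d/k_a) L₀ e^(−k_d t_c) = (0.379/1.27) × 34.0 × e^(−0.379×0.9545) = 0.2984 × 34.0 × 0.6965 = 7.067 mg/L.
Minimum DO = C_s − D_c = 10.3 − 7.067 = 3.233 mg/L.
x_c = v t_c = 1.17 m/s × 0.9545 d × 86400 s/d = 96490 m ≈ 96.5 km.

t_c ≈ 0.954 d; D_c ≈ 7.07 mg/L; min DO ≈ 3.23 mg/L; x_c ≈ 96.5 km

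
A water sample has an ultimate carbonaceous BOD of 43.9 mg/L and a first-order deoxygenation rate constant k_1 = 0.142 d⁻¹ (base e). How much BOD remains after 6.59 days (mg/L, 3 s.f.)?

L_t = L₀ e^(−k_1 t) = 43.9 × e^(−0.142×6.59) = 43.9 × 0.3923 = 17.22 mg/L.

L ≈ 17.2 mg/L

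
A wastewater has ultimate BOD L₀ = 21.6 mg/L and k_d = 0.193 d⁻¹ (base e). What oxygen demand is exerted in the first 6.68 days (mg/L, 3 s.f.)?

y_t = L₀(1 − e^(−k_d t)) = 21.6 × (1 − e^(−0.193×6.68))
= 21.6 × (1 − 0.2755) = 21.6 × 0.7245 = 15.65 mg/L.

y ≈ 15.6 mg/L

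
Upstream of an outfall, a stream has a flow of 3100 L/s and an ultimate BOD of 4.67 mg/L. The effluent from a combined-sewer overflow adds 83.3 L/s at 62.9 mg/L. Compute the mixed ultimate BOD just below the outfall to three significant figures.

Flow-weighted mixing: C = (Q_r C_r + Q_w C_w)/(Q_r + Q_w)
= (3100×4.67 + 83.3×62.9)/(3100 + 83.3) = 19720/3183 = 6.194 mg/L.

6.19 mg/L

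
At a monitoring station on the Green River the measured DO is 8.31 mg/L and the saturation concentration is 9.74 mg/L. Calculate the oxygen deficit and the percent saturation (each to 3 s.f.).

D = C_s − C = 9.74 − 8.31 = 1.43 mg/L.
% saturation = 8.31/9.74 × 100 = 85.3 %.

D ≈ 1.43 mg/L; 85.3 % saturation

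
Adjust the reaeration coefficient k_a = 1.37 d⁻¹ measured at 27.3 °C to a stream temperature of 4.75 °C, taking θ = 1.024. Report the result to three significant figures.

k_a ≈ 0.803 d⁻¹

k_a(T₂) = k_a(T₁) · θ^(T₂−T₁) = 1.37 × 1.024^(4.75−27.3)
= 1.37 × 1.024^-22.6 = 1.37 × 0.5858 = 0.8025 d⁻¹.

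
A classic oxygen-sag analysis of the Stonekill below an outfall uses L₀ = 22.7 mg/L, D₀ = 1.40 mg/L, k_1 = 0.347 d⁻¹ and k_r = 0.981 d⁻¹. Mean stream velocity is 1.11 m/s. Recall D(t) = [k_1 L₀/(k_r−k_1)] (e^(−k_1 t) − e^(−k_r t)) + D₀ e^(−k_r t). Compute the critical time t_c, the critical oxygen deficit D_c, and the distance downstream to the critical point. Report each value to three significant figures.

With k_r/k_1 = 2.827 and 1 − D₀(k_r−k_1)/(k_1 L₀) = 0.8873,
t_c = ln(2.827 × 0.8873) / (0.981 − 0.347) = ln(2.509) / 0.6340 = 0.9197/0.6340 = 1.451 d.
D_c = (k_1/k_r) L₀ e^(−k_1 t_c) = (0.347/0.981) × 22.7 × e^(−0.347×1.451) = 0.3537 × 22.7 × 0.6045 = 4.854 mg/L.
x_c = v t_c = 1.11 m/s × 1.451 d × 86400 s/d = 139100 m ≈ 139 km.

t_c ≈ 1.45 d; D_c ≈ 4.85 mg/L; x_c ≈ 139 km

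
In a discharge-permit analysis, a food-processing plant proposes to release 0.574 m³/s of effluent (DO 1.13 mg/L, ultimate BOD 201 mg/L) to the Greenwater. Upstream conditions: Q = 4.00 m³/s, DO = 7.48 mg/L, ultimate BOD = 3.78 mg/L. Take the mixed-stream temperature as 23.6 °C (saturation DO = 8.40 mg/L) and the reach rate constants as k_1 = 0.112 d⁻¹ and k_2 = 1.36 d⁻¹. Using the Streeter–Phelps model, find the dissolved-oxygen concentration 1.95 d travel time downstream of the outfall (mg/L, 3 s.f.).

Mixed DO = (4.00×7.48 + 0.574×1.13)/(4.00+0.574) = 30.57/4.574 = 6.683 mg/L.
Mixed L₀ = (4.00×3.78 + 0.574×201)/(4.574) = 130.5/4.574 = 28.53 mg/L.
Initial deficit D₀ = C_s − DO₀ = 8.40 − 6.683 = 1.717 mg/L.
D(1.95) = [0.112×28.53/(1.36−0.112)](e^(−0.112×1.95) − e^(−1.36×1.95)) + 1.717 e^(−1.36×1.95)
= 2.560 × (0.8038 − 0.07051) + 1.717 × 0.07051 = 1.999 mg/L.
DO = 8.40 − 1.999 = 6.401 mg/L.

DO ≈ 6.40 mg/L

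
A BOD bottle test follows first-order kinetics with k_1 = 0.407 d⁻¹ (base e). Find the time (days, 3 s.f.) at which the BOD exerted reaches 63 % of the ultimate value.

y/L₀ = 1 − e^(−k_1 t) = 0.63 ⇒ e^(−k_1 t) = 0.370
t = −ln(0.370) / 0.407 = 0.9943 / 0.407 = 2.443 d.

t ≈ 2.44 d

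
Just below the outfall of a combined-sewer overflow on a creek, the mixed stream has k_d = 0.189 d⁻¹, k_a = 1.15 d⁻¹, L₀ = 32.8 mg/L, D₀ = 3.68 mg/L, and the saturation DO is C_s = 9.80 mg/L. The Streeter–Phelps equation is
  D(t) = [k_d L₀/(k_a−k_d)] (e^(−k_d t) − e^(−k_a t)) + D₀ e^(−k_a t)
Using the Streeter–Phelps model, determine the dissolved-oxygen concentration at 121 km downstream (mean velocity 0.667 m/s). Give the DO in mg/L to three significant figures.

Travel time t = x/v = 121 km / (0.667 m/s) = 121000 m / 0.667 m/s = 181400 s = 2.100 d.
k_d L₀/(k_a−k_d) = 0.189×32.8/(1.15−0.189) = 6.199/0.9610 = 6.451 mg/L.
e^(−k_d t) = e^(−0.189×2.100) = 0.6724; e^(−k_a t) = e^(−1.15×2.100) = 0.08940.
D = 6.451 × (0.6724 − 0.08940) + 3.68 × 0.08940 = 3.761 + 0.3290 = 4.090 mg/L.
DO = C_s − D = 9.80 − 4.090 = 5.710 mg/L.

DO ≈ 5.71 mg/L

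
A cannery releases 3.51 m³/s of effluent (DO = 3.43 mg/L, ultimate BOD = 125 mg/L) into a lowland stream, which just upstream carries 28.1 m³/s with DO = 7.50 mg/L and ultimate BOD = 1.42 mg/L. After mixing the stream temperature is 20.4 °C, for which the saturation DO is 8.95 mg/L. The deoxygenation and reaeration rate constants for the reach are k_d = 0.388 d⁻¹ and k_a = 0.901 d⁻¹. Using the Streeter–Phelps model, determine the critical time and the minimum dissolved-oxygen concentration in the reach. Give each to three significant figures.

t_c ≈ 1.29 d; minimum DO ≈ 4.99 mg/L

Mixed DO = (28.1×7.50 + 3.51×3.43)/(28.1+3.51) = 222.8/31.61 = 7.048 mg/L.
Mixed L₀ = (28.1×1.42 + 3.51×125)/(31.61) = 478.7/31.61 = 15.14 mg/L.
Initial deficit D₀ = C_s − DO₀ = 8.95 − 7.048 = 1.902 mg/L.
t_c = (1/0.5130) ln[(0.901/0.388)(1 − 1.902×0.5130/(0.388×15.14))] = 1.949 × ln(1.937) = 1.288 d.
D_c = (0.388/0.901) × 15.14 × e^(−0.388×1.288) = 0.4306 × 15.14 × 0.6066 = 3.956 mg/L.
Minimum DO = 8.95 − 3.956 = 4.994 mg/L.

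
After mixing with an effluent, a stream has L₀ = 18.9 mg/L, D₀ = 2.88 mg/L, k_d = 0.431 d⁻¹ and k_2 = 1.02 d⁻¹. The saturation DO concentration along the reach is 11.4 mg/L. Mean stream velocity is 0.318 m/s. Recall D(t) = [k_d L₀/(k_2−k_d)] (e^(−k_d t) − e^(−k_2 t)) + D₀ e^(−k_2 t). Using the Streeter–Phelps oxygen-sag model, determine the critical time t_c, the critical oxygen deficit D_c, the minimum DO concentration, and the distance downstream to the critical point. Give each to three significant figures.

t_c ≈ 1.07 d; D_c ≈ 5.04 mg/L; min DO ≈ 6.36 mg/L; x_c ≈ 29.3 km

With k_2/k_d = 2.367 and 1 − D₀(k_2−k_d)/(k_d L₀) = 0.7918,
t_c = ln(2.367 × 0.7918) / (1.02 − 0.431) = ln(1.874) / 0.5890 = 0.6280/0.5890 = 1.066 d.
D_c = (k_d/k_2) L₀ e^(−k_d t_c) = (0.431/1.02) × 18.9 × e^(−0.431×1.066) = 0.4225 × 18.9 × 0.6316 = 5.044 mg/L.
Minimum DO = C_s − D_c = 11.4 − 5.044 = 6.356 mg/L.
x_c = v t_c = 0.318 m/s × 1.066 d × 86400 s/d = 29290 m ≈ 29.3 km.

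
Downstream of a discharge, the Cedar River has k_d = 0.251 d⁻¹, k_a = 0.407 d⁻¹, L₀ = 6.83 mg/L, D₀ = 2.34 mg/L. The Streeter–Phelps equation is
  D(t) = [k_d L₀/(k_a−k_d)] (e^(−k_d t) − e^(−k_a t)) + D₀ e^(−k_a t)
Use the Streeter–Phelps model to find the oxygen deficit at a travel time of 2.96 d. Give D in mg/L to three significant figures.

D ≈ 2.63 mg/L

k_d L₀/(k_a−k_d) = 0.251×6.83/(0.407−0.251) = 1.714/0.1560 = 10.99 mg/L.
e^(−k_d t) = e^(−0.251×2.960) = 0.4757; e^(−k_a t) = e^(−0.407×2.960) = 0.2998.
D = 10.99 × (0.4757 − 0.2998) + 2.34 × 0.2998 = 1.933 + 0.7015 = 2.635 mg/L.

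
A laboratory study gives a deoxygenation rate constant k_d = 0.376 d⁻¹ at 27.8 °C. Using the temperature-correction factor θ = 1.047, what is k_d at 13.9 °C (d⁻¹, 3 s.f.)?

k_d(T₂) = k_d(T₁) · θ^(T₂−T₁) = 0.376 × 1.047^(13.9−27.8)
= 0.376 × 1.047^-13.9 = 0.376 × 0.5281 = 0.1986 d⁻¹.

k_d ≈ 0.199 d⁻¹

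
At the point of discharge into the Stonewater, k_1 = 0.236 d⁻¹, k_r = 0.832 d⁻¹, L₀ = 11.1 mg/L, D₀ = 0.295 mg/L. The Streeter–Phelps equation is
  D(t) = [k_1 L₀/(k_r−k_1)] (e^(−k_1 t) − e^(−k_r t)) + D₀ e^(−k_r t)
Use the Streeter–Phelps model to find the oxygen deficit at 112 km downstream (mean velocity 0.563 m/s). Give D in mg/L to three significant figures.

D ≈ 1.95 mg/L

Travel time t = x/v = 112 km / (0.563 m/s) = 112000 m / 0.563 m/s = 198900 s = 2.302 d.
k_1 L₀/(k_r−k_1) = 0.236×11.1/(0.832−0.236) = 2.620/0.5960 = 4.395 mg/L.
e^(−k_1 t) = e^(−0.236×2.302) = 0.5808; e^(−k_r t) = e^(−0.832×2.302) = 0.1472.
D = 4.395 × (0.5808 − 0.1472) + 0.295 × 0.1472 = 1.906 + 0.04344 = 1.949 mg/L.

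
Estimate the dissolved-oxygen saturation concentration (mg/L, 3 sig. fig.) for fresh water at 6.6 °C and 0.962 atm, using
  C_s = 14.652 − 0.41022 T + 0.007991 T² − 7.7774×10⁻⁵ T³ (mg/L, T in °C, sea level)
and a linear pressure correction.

C_s ≈ 11.8 mg/L

At sea level: C_s = 14.652 − 0.41022×6.6 + 0.007991×6.6² − 7.7774×10⁻⁵×6.6³ = 12.27 mg/L.
Pressure correction: C_s' = 12.27 × 0.962 = 11.80 mg/L.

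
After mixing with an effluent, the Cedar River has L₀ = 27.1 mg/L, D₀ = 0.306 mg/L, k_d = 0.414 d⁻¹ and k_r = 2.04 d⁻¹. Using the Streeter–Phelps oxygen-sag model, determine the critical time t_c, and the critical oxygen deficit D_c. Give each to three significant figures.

t_c ≈ 0.953 d; D_c ≈ 3.71 mg/L

With k_r/k_d = 4.928 and 1 − D₀(k_r−k_d)/(k_d L₀) = 0.9557,
t_c = ln(4.928 × 0.9557) / (2.04 − 0.414) = ln(4.709) / 1.626 = 1.549/1.626 = 0.9529 d.
L(t_c) = L₀ e^(−k_d t_c) = 27.1 × 0.6740 = 18.27 mg/L, and at the critical point k_r D_c = k_d L, so D_c = (0.414/2.04) × 18.27 = 3.707 mg/L.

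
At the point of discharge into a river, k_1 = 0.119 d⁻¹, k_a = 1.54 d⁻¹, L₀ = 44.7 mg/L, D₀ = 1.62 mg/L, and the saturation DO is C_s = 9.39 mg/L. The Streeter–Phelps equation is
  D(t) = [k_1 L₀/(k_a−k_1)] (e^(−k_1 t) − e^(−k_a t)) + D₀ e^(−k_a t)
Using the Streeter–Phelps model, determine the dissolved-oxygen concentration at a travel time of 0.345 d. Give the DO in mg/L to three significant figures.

k_1 L₀/(k_a−k_1) = 0.119×44.7/(1.54−0.119) = 5.319/1.421 = 3.743 mg/L.
e^(−k_1 t) = e^(−0.119×0.3450) = 0.9598; e^(−k_a t) = e^(−1.54×0.3450) = 0.5878.
D = 3.743 × (0.9598 − 0.5878) + 1.62 × 0.5878 = 1.392 + 0.9523 = 2.345 mg/L.
DO = C_s − D = 9.39 − 2.345 = 7.045 mg/L.

DO ≈ 7.05 mg/L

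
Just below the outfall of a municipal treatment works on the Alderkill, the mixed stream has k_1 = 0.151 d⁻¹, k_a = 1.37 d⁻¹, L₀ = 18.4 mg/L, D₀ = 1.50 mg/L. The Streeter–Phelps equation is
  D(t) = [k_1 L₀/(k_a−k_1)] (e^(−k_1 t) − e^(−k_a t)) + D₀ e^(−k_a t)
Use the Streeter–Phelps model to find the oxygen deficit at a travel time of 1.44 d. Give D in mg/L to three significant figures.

D ≈ 1.73 mg/L

k_1 L₀/(k_a−k_1) = 0.151×18.4/(1.37−0.151) = 2.778/1.219 = 2.279 mg/L.
e^(−k_1 t) = e^(−0.151×1.440) = 0.8046; e^(−k_a t) = e^(−1.37×1.440) = 0.1391.
D = 2.279 × (0.8046 − 0.1391) + 1.50 × 0.1391 = 1.517 + 0.2086 = 1.725 mg/L.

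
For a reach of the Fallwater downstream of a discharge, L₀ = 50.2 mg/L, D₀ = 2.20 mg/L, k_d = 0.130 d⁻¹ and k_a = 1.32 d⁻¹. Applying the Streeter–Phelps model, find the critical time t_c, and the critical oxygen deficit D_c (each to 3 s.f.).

At the critical point dD/dt = 0, so k_d L₀ e^(−k_d t) = k_a D. Substituting D(t) from the Streeter–Phelps equation and solving for t gives
t_c = ln[(k_a/k_d)(1 − D₀(k_a−k_d)/(k_d L₀))] / (k_a−k_d).
Here k_a−k_d = 1.190 d⁻¹ and 1 − D₀(k_a−k_d)/(k_d L₀) = 1 − 2.20×1.190/(0.130×50.2) = 0.5988, so
t_c = ln(10.15 × 0.5988) / 1.190 = 1.805 / 1.190 = 1.517 d.
L(t_c) = L₀ e^(−k_d t_c) = 50.2 × 0.8210 = 41.22 mg/L, and at the critical point k_a D_c = k_d L, so D_c = (0.130/1.32) × 41.22 = 4.059 mg/L.

t_c ≈ 1.52 d; D_c ≈ 4.06 mg/L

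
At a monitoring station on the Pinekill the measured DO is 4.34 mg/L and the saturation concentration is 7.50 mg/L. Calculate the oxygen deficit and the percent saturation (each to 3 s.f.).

D ≈ 3.16 mg/L; 57.9 % saturation

D = C_s − C = 7.50 − 4.34 = 3.16 mg/L.
% saturation = 4.34/7.50 × 100 = 57.9 %.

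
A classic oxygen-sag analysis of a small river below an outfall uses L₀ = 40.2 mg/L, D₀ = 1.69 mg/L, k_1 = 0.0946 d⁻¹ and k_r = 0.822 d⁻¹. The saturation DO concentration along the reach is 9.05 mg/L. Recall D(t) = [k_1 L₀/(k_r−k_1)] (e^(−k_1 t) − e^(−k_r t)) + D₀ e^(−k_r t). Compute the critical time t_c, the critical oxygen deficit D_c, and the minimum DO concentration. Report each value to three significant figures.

t_c ≈ 2.44 d; D_c ≈ 3.67 mg/L; min DO ≈ 5.38 mg/L

t_c = [1/(k_r−k_1)] ln[(k_r/k_1)(1 − D₀(k_r−k_1)/(k_1 L₀))]
= [1/(0.822−0.0946)] ln[(0.822/0.0946)(1 − 1.69×0.7274/(0.0946×40.2))]
= (1/0.7274) ln[8.689 × 0.6767] = 1.375 × ln(5.880) = 1.375 × 1.772 = 2.436 d.
D_c = (k_1/k_r) L₀ e^(−k_1 t_c) = (0.0946/0.822) × 40.2 × e^(−0.0946×2.436) = 0.1151 × 40.2 × 0.7942 = 3.674 mg/L.
Minimum DO = C_s − D_c = 9.05 − 3.674 = 5.376 mg/L.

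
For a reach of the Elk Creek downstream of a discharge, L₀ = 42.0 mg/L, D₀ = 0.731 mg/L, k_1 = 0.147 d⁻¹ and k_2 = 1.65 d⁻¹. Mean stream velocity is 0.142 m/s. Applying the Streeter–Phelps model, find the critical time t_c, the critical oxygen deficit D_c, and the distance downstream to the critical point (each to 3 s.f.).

t_c ≈ 1.48 d; D_c ≈ 3.01 mg/L; x_c ≈ 18.1 km

At the critical point dD/dt = 0, so k_1 L₀ e^(−k_1 t) = k_2 D. Substituting D(t) from the Streeter–Phelps equation and solving for t gives
t_c = ln[(k_2/k_1)(1 − D₀(k_2−k_1)/(k_1 L₀))] / (k_2−k_1).
Here k_2−k_1 = 1.503 d⁻¹ and 1 − D₀(k_2−k_1)/(k_1 L₀) = 1 − 0.731×1.503/(0.147×42.0) = 0.8220, so
t_c = ln(11.22 × 0.8220) / 1.503 = 2.222 / 1.503 = 1.478 d.
L(t_c) = L₀ e^(−k_1 t_c) = 42.0 × 0.8047 = 33.80 mg/L, and at the critical point k_2 D_c = k_1 L, so D_c = (0.147/1.65) × 33.80 = 3.011 mg/L.
x_c = v t_c = 0.142 m/s × 1.478 d × 86400 s/d = 18140 m ≈ 18.1 km.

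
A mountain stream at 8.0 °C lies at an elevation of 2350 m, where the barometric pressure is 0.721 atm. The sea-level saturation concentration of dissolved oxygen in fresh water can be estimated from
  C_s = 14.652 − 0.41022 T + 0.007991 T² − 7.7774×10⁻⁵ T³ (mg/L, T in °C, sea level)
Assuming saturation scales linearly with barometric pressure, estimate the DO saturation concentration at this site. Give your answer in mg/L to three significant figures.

C_s ≈ 8.54 mg/L

At sea level: C_s = 14.652 − 0.41022×8.0 + 0.007991×8.0² − 7.7774×10⁻⁵×8.0³ = 11.84 mg/L.
Pressure correction: C_s' = 11.84 × 0.721 = 8.538 mg/L.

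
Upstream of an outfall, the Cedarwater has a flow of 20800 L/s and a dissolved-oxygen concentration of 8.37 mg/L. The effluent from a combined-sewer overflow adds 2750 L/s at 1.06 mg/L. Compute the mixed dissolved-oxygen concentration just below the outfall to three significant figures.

7.52 mg/L

Flow-weighted mixing: C = (Q_r C_r + Q_w C_w)/(Q_r + Q_w)
= (20800×8.37 + 2750×1.06)/(20800 + 2750) = 177000/23550 = 7.516 mg/L.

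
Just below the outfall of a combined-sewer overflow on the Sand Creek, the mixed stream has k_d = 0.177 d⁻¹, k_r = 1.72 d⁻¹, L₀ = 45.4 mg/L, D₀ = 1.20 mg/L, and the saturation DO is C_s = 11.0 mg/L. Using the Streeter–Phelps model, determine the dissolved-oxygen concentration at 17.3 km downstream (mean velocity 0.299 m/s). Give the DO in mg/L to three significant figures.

Travel time t = x/v = 17.3 km / (0.299 m/s) = 17300 m / 0.299 m/s = 57860 s = 0.6697 d.
k_d L₀/(k_r−k_d) = 0.177×45.4/(1.72−0.177) = 8.036/1.543 = 5.208 mg/L.
e^(−k_d t) = e^(−0.177×0.6697) = 0.8882; e^(−k_r t) = e^(−1.72×0.6697) = 0.3161.
D = 5.208 × (0.8882 − 0.3161) + 1.20 × 0.3161 = 2.980 + 0.3793 = 3.359 mg/L.
DO = C_s − D = 11.0 − 3.359 = 7.641 mg/L.

DO ≈ 7.64 mg/L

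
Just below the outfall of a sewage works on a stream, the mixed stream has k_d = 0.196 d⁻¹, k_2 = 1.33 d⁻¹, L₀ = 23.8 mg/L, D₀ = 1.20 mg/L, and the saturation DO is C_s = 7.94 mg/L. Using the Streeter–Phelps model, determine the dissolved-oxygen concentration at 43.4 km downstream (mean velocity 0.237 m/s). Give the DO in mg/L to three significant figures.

DO ≈ 5.40 mg/L

Travel time t = x/v = 43.4 km / (0.237 m/s) = 43400 m / 0.237 m/s = 183100 s = 2.119 d.
k_d L₀/(k_2−k_d) = 0.196×23.8/(1.33−0.196) = 4.665/1.134 = 4.114 mg/L.
e^(−k_d t) = e^(−0.196×2.119) = 0.6601; e^(−k_2 t) = e^(−1.33×2.119) = 0.05967.
D = 4.114 × (0.6601 − 0.05967) + 1.20 × 0.05967 = 2.470 + 0.07161 = 2.541 mg/L.
DO = C_s − D = 7.94 − 2.541 = 5.399 mg/L.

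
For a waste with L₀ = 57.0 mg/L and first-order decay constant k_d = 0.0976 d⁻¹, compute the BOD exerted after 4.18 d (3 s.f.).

y_t = L₀(1 − e^(−k_d t)) = 57.0 × (1 − e^(−0.0976×4.18))
= 57.0 × (1 − 0.6650) = 57.0 × 0.3350 = 19.09 mg/L.

y ≈ 19.1 mg/L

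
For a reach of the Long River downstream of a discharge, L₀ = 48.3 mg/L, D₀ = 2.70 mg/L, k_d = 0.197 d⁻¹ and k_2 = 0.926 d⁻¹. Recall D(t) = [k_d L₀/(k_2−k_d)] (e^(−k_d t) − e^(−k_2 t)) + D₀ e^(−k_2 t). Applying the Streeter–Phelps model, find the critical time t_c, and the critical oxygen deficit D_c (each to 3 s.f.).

With k_2/k_d = 4.701 and 1 − D₀(k_2−k_d)/(k_d L₀) = 0.7931,
t_c = ln(4.701 × 0.7931) / (0.926 − 0.197) = ln(3.728) / 0.7290 = 1.316/0.7290 = 1.805 d.
D_c = (k_d/k_2) L₀ e^(−k_d t_c) = (0.197/0.926) × 48.3 × e^(−0.197×1.805) = 0.2127 × 48.3 × 0.7008 = 7.201 mg/L.

t_c ≈ 1.81 d; D_c ≈ 7.20 mg/L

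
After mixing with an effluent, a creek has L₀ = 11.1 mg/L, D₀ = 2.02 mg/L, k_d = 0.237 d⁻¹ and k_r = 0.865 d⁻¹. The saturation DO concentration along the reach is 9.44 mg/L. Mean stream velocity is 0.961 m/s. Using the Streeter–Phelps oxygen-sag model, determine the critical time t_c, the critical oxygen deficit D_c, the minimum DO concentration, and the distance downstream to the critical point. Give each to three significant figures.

t_c ≈ 1.01 d; D_c ≈ 2.39 mg/L; min DO ≈ 7.05 mg/L; x_c ≈ 84.2 km

t_c = [1/(k_r−k_d)] ln[(k_r/k_d)(1 − D₀(k_r−k_d)/(k_d L₀))]
= [1/(0.865−0.237)] ln[(0.865/0.237)(1 − 2.02×0.6280/(0.237×11.1))]
= (1/0.6280) ln[3.650 × 0.5178] = 1.592 × ln(1.890) = 1.592 × 0.6365 = 1.013 d.
D_c = (k_d/k_r) L₀ e^(−k_d t_c) = (0.237/0.865) × 11.1 × e^(−0.237×1.013) = 0.2740 × 11.1 × 0.7865 = 2.392 mg/L.
Minimum DO = C_s − D_c = 9.44 − 2.392 = 7.048 mg/L.
x_c = v t_c = 0.961 m/s × 1.013 d × 86400 s/d = 84150 m ≈ 84.2 km.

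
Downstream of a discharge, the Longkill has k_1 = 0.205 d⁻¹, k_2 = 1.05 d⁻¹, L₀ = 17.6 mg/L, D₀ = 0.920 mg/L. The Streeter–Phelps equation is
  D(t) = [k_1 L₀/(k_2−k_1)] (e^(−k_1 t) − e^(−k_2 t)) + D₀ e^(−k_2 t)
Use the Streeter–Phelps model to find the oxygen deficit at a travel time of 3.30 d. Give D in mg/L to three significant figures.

k_1 L₀/(k_2−k_1) = 0.205×17.6/(1.05−0.205) = 3.608/0.8450 = 4.270 mg/L.
e^(−k_1 t) = e^(−0.205×3.300) = 0.5084; e^(−k_2 t) = e^(−1.05×3.300) = 0.03127.
D = 4.270 × (0.5084 − 0.03127) + 0.920 × 0.03127 = 2.037 + 0.02877 = 2.066 mg/L.

D ≈ 2.07 mg/L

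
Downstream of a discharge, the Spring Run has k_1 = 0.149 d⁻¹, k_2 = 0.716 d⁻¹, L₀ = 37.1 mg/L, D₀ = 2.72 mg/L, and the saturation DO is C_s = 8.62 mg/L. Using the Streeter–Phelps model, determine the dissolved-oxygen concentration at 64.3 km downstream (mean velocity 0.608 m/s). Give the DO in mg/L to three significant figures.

DO ≈ 3.42 mg/L

Travel time t = x/v = 64.3 km / (0.608 m/s) = 64300 m / 0.608 m/s = 105800 s = 1.224 d.
k_1 L₀/(k_2−k_1) = 0.149×37.1/(0.716−0.149) = 5.528/0.5670 = 9.749 mg/L.
e^(−k_1 t) = e^(−0.149×1.224) = 0.8333; e^(−k_2 t) = e^(−0.716×1.224) = 0.4163.
D = 9.749 × (0.8333 − 0.4163) + 2.72 × 0.4163 = 4.066 + 1.132 = 5.198 mg/L.
DO = C_s − D = 8.62 − 5.198 = 3.422 mg/L.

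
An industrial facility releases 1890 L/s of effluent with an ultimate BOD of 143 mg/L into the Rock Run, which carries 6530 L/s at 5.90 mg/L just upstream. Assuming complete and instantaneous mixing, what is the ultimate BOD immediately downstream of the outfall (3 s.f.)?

Flow-weighted mixing: C = (Q_r C_r + Q_w C_w)/(Q_r + Q_w)
= (6530×5.90 + 1890×143)/(6530 + 1890) = 308800/8420 = 36.67 mg/L.

36.7 mg/L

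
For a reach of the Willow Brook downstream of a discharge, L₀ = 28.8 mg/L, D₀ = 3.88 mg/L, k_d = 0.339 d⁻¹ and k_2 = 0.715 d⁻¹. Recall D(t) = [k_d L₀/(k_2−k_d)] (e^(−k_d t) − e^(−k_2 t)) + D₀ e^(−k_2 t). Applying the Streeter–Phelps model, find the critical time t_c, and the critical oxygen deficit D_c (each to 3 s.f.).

With k_2/k_d = 2.109 and 1 − D₀(k_2−k_d)/(k_d L₀) = 0.8506,
t_c = ln(2.109 × 0.8506) / (0.715 − 0.339) = ln(1.794) / 0.3760 = 0.5844/0.3760 = 1.554 d.
D_c = (k_d/k_2) L₀ e^(−k_d t_c) = (0.339/0.715) × 28.8 × e^(−0.339×1.554) = 0.4741 × 28.8 × 0.5904 = 8.062 mg/L.

t_c ≈ 1.55 d; D_c ≈ 8.06 mg/L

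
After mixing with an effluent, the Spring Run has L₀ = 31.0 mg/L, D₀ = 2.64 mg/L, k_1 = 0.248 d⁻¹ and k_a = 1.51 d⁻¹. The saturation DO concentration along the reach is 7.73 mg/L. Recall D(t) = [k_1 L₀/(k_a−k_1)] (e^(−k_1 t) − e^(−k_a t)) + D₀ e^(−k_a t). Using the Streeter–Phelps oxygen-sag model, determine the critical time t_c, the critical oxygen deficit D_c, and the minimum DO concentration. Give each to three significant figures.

t_c ≈ 0.981 d; D_c ≈ 3.99 mg/L; min DO ≈ 3.74 mg/L

At the critical point dD/dt = 0, so k_1 L₀ e^(−k_1 t) = k_a D. Substituting D(t) from the Streeter–Phelps equation and solving for t gives
t_c = ln[(k_a/k_1)(1 − D₀(k_a−k_1)/(k_1 L₀))] / (k_a−k_1).
Here k_a−k_1 = 1.262 d⁻¹ and 1 − D₀(k_a−k_1)/(k_1 L₀) = 1 − 2.64×1.262/(0.248×31.0) = 0.5666, so
t_c = ln(6.089 × 0.5666) / 1.262 = 1.238 / 1.262 = 0.9813 d.
D_c = (k_1/k_a) L₀ e^(−k_1 t_c) = (0.248/1.51) × 31.0 × e^(−0.248×0.9813) = 0.1642 × 31.0 × 0.7840 = 3.992 mg/L.
Minimum DO = C_s − D_c = 7.73 − 3.992 = 3.738 mg/L.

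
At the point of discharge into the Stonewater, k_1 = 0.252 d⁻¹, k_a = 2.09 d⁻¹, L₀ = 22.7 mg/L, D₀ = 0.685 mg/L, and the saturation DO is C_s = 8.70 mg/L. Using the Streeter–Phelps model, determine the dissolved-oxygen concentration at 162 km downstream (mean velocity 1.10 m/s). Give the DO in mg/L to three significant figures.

DO ≈ 6.74 mg/L

Travel time t = x/v = 162 km / (1.10 m/s) = 162000 m / 1.10 m/s = 147300 s = 1.705 d.
k_1 L₀/(k_a−k_1) = 0.252×22.7/(2.09−0.252) = 5.720/1.838 = 3.112 mg/L.
e^(−k_1 t) = e^(−0.252×1.705) = 0.6508; e^(−k_a t) = e^(−2.09×1.705) = 0.02837.
D = 3.112 × (0.6508 − 0.02837) + 0.685 × 0.02837 = 1.937 + 0.01943 = 1.957 mg/L.
DO = C_s − D = 8.70 − 1.957 = 6.743 mg/L.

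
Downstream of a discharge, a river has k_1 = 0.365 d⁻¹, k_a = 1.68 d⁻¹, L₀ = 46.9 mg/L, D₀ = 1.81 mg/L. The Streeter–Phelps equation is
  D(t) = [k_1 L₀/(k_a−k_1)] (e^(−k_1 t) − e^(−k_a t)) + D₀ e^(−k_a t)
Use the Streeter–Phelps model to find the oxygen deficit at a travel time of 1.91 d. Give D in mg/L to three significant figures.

k_1 L₀/(k_a−k_1) = 0.365×46.9/(1.68−0.365) = 17.12/1.315 = 13.02 mg/L.
e^(−k_1 t) = e^(−0.365×1.910) = 0.4980; e^(−k_a t) = e^(−1.68×1.910) = 0.04041.
D = 13.02 × (0.4980 − 0.04041) + 1.81 × 0.04041 = 5.957 + 0.07313 = 6.030 mg/L.

D ≈ 6.03 mg/L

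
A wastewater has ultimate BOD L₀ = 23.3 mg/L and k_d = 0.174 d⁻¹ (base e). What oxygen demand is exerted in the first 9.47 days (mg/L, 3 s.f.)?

y ≈ 18.8 mg/L

y_t = L₀(1 − e^(−k_d t)) = 23.3 × (1 − e^(−0.174×9.47))
= 23.3 × (1 − 0.1925) = 23.3 × 0.8075 = 18.82 mg/L.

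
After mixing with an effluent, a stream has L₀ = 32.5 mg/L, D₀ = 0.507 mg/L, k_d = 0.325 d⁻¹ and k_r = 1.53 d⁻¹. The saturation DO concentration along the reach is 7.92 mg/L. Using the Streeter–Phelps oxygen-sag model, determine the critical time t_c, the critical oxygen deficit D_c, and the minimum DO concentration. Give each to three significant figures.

t_c = [1/(k_r−k_d)] ln[(k_r/k_d)(1 − D₀(k_r−k_d)/(k_d L₀))]
= [1/(1.53−0.325)] ln[(1.53/0.325)(1 − 0.507×1.205/(0.325×32.5))]
= (1/1.205) ln[4.708 × 0.9422] = 0.8299 × ln(4.435) = 0.8299 × 1.490 = 1.236 d.
D_c = (k_d/k_r) L₀ e^(−k_d t_c) = (0.325/1.53) × 32.5 × e^(−0.325×1.236) = 0.2124 × 32.5 × 0.6691 = 4.619 mg/L.
Minimum DO = C_s − D_c = 7.92 − 4.619 = 3.301 mg/L.

t_c ≈ 1.24 d; D_c ≈ 4.62 mg/L; min DO ≈ 3.30 mg/L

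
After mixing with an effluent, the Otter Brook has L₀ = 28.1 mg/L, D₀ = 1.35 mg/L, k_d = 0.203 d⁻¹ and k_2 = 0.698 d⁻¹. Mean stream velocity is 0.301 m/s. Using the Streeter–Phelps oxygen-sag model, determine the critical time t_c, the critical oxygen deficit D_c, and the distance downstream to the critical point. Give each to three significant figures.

t_c ≈ 2.24 d; D_c ≈ 5.18 mg/L; x_c ≈ 58.3 km

At the critical point dD/dt = 0, so k_d L₀ e^(−k_d t) = k_2 D. Substituting D(t) from the Streeter–Phelps equation and solving for t gives
t_c = ln[(k_2/k_d)(1 − D₀(k_2−k_d)/(k_d L₀))] / (k_2−k_d).
Here k_2−k_d = 0.4950 d⁻¹ and 1 − D₀(k_2−k_d)/(k_d L₀) = 1 − 1.35×0.4950/(0.203×28.1) = 0.8829, so
t_c = ln(3.438 × 0.8829) / 0.4950 = 1.110 / 0.4950 = 2.243 d.
L(t_c) = L₀ e^(−k_d t_c) = 28.1 × 0.6342 = 17.82 mg/L, and at the critical point k_2 D_c = k_d L, so D_c = (0.203/0.698) × 17.82 = 5.183 mg/L.
x_c = v t_c = 0.301 m/s × 2.243 d × 86400 s/d = 58340 m ≈ 58.3 km.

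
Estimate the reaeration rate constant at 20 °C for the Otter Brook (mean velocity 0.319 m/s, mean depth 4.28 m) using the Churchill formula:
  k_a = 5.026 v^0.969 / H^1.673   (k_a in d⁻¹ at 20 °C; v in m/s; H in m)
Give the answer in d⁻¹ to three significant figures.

k_a = 5.026 × 0.319^0.969 / 4.28^1.673 = 5.026 × 0.3305 / 11.39 = 0.1459 d⁻¹.

k_a ≈ 0.146 d⁻¹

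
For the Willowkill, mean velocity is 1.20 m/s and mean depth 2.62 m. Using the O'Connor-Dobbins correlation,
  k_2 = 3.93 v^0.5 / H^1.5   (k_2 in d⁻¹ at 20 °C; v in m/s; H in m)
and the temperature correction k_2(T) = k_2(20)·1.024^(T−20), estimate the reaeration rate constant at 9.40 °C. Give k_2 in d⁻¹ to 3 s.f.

k_2 ≈ 0.789 d⁻¹

k_2(20) = 3.93 × 1.20^0.5 / 2.62^1.5 = 3.93 × 1.095 / 4.241 = 1.015 d⁻¹.
k_2(9.40) = 1.015 × 1.024^(9.40−20) = 1.015 × 0.7777 = 0.7895 d⁻¹.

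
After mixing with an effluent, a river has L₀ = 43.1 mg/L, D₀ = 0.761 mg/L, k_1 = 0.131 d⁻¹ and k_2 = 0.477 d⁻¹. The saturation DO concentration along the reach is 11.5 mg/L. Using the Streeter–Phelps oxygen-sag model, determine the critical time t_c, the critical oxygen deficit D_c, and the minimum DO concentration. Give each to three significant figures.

With k_2/k_1 = 3.641 and 1 − D₀(k_2−k_1)/(k_1 L₀) = 0.9534,
t_c = ln(3.641 × 0.9534) / (0.477 − 0.131) = ln(3.471) / 0.3460 = 1.245/0.3460 = 3.597 d.
L(t_c) = L₀ e^(−k_1 t_c) = 43.1 × 0.6242 = 26.91 mg/L, and at the critical point k_2 D_c = k_1 L, so D_c = (0.131/0.477) × 26.91 = 7.389 mg/L.
Minimum DO = C_s − D_c = 11.5 − 7.389 = 4.111 mg/L.

t_c ≈ 3.60 d; D_c ≈ 7.39 mg/L; min DO ≈ 4.11 mg/L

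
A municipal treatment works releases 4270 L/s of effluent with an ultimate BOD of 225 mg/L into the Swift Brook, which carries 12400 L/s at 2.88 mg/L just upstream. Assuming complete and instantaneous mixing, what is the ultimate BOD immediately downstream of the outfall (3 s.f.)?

Flow-weighted mixing: C = (Q_r C_r + Q_w C_w)/(Q_r + Q_w)
= (12400×2.88 + 4270×225)/(12400 + 4270) = 996500/16670 = 59.78 mg/L.

59.8 mg/L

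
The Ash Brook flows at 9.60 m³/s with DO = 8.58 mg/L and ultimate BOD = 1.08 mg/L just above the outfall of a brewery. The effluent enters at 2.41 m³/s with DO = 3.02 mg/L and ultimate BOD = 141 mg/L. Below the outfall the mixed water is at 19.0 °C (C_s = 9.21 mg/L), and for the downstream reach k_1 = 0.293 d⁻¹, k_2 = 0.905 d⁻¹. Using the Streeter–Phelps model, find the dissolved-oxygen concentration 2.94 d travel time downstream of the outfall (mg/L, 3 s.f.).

DO ≈ 4.17 mg/L

Mixed DO = (9.60×8.58 + 2.41×3.02)/(9.60+2.41) = 89.65/12.01 = 7.464 mg/L.
Mixed L₀ = (9.60×1.08 + 2.41×141)/(12.01) = 350.2/12.01 = 29.16 mg/L.
Initial deficit D₀ = C_s − DO₀ = 9.21 − 7.464 = 1.746 mg/L.
D(2.94) = [0.293×29.16/(0.905−0.293)](e^(−0.293×2.94) − e^(−0.905×2.94)) + 1.746 e^(−0.905×2.94)
= 13.96 × (0.4226 − 0.06990) + 1.746 × 0.06990 = 5.045 mg/L.
DO = 9.21 − 5.045 = 4.165 mg/L.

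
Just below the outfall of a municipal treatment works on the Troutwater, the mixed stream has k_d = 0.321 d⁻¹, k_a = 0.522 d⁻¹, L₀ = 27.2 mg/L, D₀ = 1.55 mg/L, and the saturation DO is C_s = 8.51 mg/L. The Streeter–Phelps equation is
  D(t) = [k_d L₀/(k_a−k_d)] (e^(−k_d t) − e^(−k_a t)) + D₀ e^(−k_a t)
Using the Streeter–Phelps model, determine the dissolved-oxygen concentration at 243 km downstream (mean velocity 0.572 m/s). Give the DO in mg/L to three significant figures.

DO ≈ 2.76 mg/L

Travel time t = x/v = 243 km / (0.572 m/s) = 243000 m / 0.572 m/s = 424800 s = 4.917 d.
k_d L₀/(k_a−k_d) = 0.321×27.2/(0.522−0.321) = 8.731/0.2010 = 43.44 mg/L.
e^(−k_d t) = e^(−0.321×4.917) = 0.2063; e^(−k_a t) = e^(−0.522×4.917) = 0.07679.
D = 43.44 × (0.2063 − 0.07679) + 1.55 × 0.07679 = 5.626 + 0.1190 = 5.745 mg/L.
DO = C_s − D = 8.51 − 5.745 = 2.765 mg/L.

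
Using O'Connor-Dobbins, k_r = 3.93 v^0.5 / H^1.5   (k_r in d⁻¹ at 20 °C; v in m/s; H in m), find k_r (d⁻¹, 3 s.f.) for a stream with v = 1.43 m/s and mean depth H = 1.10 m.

k_r = 3.93 × 1.43^0.5 / 1.10^1.5 = 3.93 × 1.196 / 1.154 = 4.074 d⁻¹.

k_r ≈ 4.07 d⁻¹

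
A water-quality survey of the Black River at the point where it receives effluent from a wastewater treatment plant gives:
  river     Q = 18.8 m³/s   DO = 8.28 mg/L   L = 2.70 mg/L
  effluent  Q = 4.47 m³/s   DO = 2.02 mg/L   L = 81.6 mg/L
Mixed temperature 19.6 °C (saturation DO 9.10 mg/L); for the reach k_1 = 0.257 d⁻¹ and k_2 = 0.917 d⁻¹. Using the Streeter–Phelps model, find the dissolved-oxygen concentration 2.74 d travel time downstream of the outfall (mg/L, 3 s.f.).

Mixed DO = (18.8×8.28 + 4.47×2.02)/(18.8+4.47) = 164.7/23.27 = 7.077 mg/L.
Mixed L₀ = (18.8×2.70 + 4.47×81.6)/(23.27) = 415.5/23.27 = 17.86 mg/L.
Initial deficit D₀ = C_s − DO₀ = 9.10 − 7.077 = 2.023 mg/L.
D(2.74) = [0.257×17.86/(0.917−0.257)](e^(−0.257×2.74) − e^(−0.917×2.74)) + 2.023 e^(−0.917×2.74)
= 6.953 × (0.4945 − 0.08106) + 2.023 × 0.08106 = 3.039 mg/L.
DO = 9.10 − 3.039 = 6.061 mg/L.

DO ≈ 6.06 mg/L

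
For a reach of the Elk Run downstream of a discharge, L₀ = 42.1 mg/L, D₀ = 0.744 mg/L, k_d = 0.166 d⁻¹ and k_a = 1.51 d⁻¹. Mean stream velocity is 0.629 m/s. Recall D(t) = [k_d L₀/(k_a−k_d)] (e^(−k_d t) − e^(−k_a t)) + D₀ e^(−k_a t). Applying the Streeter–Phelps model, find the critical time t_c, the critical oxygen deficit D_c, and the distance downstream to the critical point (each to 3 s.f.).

With k_a/k_d = 9.096 and 1 − D₀(k_a−k_d)/(k_d L₀) = 0.8569,
t_c = ln(9.096 × 0.8569) / (1.51 − 0.166) = ln(7.795) / 1.344 = 2.053/1.344 = 1.528 d.
D_c = (k_d/k_a) L₀ e^(−k_d t_c) = (0.166/1.51) × 42.1 × e^(−0.166×1.528) = 0.1099 × 42.1 × 0.7760 = 3.591 mg/L.
x_c = v t_c = 0.629 m/s × 1.528 d × 86400 s/d = 83030 m ≈ 83.0 km.

t_c ≈ 1.53 d; D_c ≈ 3.59 mg/L; x_c ≈ 83.0 km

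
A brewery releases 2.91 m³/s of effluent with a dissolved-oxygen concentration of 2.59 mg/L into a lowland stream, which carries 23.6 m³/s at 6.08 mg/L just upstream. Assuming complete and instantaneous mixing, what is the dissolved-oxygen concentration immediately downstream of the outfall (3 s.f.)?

Flow-weighted mixing: C = (Q_r C_r + Q_w C_w)/(Q_r + Q_w)
= (23.6×6.08 + 2.91×2.59)/(23.6 + 2.91) = 151.0/26.51 = 5.697 mg/L.

5.70 mg/L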